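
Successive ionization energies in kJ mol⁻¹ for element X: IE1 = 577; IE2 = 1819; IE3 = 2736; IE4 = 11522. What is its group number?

Group 13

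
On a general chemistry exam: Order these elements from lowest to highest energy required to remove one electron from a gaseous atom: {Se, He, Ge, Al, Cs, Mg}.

Cs, Al, Mg, Ge, Se, He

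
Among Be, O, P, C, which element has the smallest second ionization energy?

Be

The second ionization energy removes an electron from the +1 ion. For each element: Be⁺ still has 1 valence electron; O⁺ still has 5 valence electrons; P⁺ still has 4 valence electrons; C⁺ still has 3 valence electrons.
All are still removing valence electrons, so compare the +1 ions as you would atoms: IE_2 generally rises across a period (higher Z_eff) and falls down a group (larger shell), subject to the usual subshell exceptions.
Valence configurations: Be⁺ [He]2s¹, O⁺ [He]2s²2p³, P⁺ [Ne]3s²3p², C⁺ [He]2s²2p¹.
The numbers (kJ/mol): Be 1757, O 3388, P 1907, C 2353.
Hence IE_2: Be < P < C < O.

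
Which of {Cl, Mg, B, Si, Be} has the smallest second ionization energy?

Consider each +1 ion: Cl⁺ still has 6 valence electrons; Mg⁺ still has 1 valence electron; B⁺ still has 2 valence electrons; Si⁺ still has 3 valence electrons; Be⁺ still has 1 valence electron.
All are still removing valence electrons, so compare the +1 ions as you would atoms: IE_2 generally rises across a period (higher Z_eff) and falls down a group (larger shell), subject to the usual subshell exceptions.
Valence configurations: Cl⁺ [Ne]3s²3p⁴, Mg⁺ [Ne]3s¹, B⁺ [He]2s², Si⁺ [Ne]3s²3p¹, Be⁺ [He]2s¹.
The numbers (kJ/mol): Cl 2298, Mg 1451, B 2427, Si 1577, Be 1757.
Hence IE_2: Mg < Si < Be < Cl < B.

Mg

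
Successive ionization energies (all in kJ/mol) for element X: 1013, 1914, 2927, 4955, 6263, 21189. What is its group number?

Look for the largest jump between consecutive ionization energies: IE6/IE5 ≈ 3.4, far larger than any earlier ratio.
That jump marks the point where a core electron is being removed. So the atom has 5 valence electrons.
A main-group element with 5 valence electrons is in group 15.

Group 15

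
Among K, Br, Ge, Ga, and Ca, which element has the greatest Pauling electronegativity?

Br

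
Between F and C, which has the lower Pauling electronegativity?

C is in period 2, group 14; F is in period 2, group 17.
Atoms toward the upper right of the periodic table pull bonding electrons most strongly.
All lie in period 2, so electronegativity increases left to right.
So C has the lower Pauling electronegativity (C < F).

C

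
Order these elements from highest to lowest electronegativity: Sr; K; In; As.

As > In > Sr > K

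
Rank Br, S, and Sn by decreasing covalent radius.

Sn > Br > S

S is in period 3, group 16; Br is in period 4, group 17; Sn is in period 5, group 14.
Moving right in a period, electrons are added to the same shell under a stronger nuclear pull, so atoms get smaller; moving down, a new shell is opened and atoms get larger.
Neither a single period nor a single group — weigh both effects.
Br > S: the two effects oppose for this pair; the down-group effect wins (114 vs 103 pm).
Sn > Br: relative to Br, both the across-period and down-group shifts push Sn's atomic radius up.
Tabulated atomic radius (pm): S 103, Br 114, Sn 140.
So from largest to smallest: Sn > Br > S.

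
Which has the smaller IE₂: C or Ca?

After 1 electron has been removed, what remains? C⁺ still has 3 valence electrons; Ca⁺ still has 1 valence electron.
All are still removing valence electrons, so compare the +1 ions as you would atoms: IE_2 generally rises across a period (higher Z_eff) and falls down a group (larger shell), subject to the usual subshell exceptions.
Valence configurations: C⁺ [He]2s²2p¹, Ca⁺ [Ar]4s¹.
Tabulated IE_2 (kJ/mol): C 2353, Ca 1145.
So the second ionization energies run Ca < C.

Ca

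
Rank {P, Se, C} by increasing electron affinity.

P, C, Se

C is in period 2, group 14; P is in period 3, group 15; Se is in period 4, group 16.
Electron affinity generally becomes more exothermic across a period toward the halogens and less exothermic down a group.
These sit on a diagonal, where the across-period and down-group effects partly cancel.
C > P: the two effects oppose for this pair; the down-group effect wins (122 vs 72 kJ/mol).
Se > C: period and group pull opposite ways; the across-period shift dominates (195 vs 122 kJ/mol).
For reference (kJ/mol): C 122, P 72, Se 195.
So from lowest to highest: P < C < Se.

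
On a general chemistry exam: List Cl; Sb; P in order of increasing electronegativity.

Electronegativity increases across a period and decreases down a group, tracking effective nuclear charge and atomic size.
Here both period and group differ, so the two effects have to be weighed against each other.
P > Sb: P sits above Sb in group 15, so the down-group effect alone puts P higher.
Cl > P: both are in period 3; the period trend gives Cl the larger value.
For reference (Pauling): P 2.19, Cl 3.16, Sb 2.05.
So from lowest to highest: Sb < P < Cl.

Sb < P < Cl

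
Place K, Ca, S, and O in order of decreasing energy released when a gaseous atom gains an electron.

O is in period 2, group 16; S is in period 3, group 16; K is in period 4, group 1; Ca is in period 4, group 2.
Atoms with high Z_eff and room in the valence shell (especially the halogens) have the most exothermic electron affinities.
Here both period and group differ, so the two effects have to be weighed against each other.
K > Ca: this pair runs against the simple trend — see the exception note.
O > K: both effects reinforce here, so O is clearly the higher of the two.
S > O: this pair runs against the simple trend — see the exception note.
Note the exception: K has a higher electron affinity than Ca, contrary to the simple trend — adding an electron to Ca (ns²) has to open a new, higher-energy np subshell, which is unfavourable.
Note the exception: S has a higher electron affinity than O, contrary to the simple trend — the compact 2p subshell of O repels the added electron more than S's larger 3p does.
For reference (kJ/mol): O 141, S 200, K 48, Ca 2.
So from highest to lowest: S > O > K > Ca.

S > O > K > Ca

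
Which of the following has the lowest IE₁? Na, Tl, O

O is in period 2, group 16; Na is in period 3, group 1; Tl is in period 6, group 13.
IE₁ increases left→right with effective nuclear charge and decreases top→bottom as the valence shell moves farther out.
Here both period and group differ, so the two effects have to be weighed against each other.
Tl > Na: the two effects oppose for this pair; the across-period effect wins (589 vs 496 kJ/mol).
O > Tl: both effects reinforce here, so O is clearly the higher of the two.
Approximate values (kJ/mol): O 1314, Na 496, Tl 589.
The lowest IE₁ among these belongs to Na.

Na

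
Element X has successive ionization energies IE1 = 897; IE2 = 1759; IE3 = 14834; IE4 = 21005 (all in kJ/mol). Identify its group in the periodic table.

Group 2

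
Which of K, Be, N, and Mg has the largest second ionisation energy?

K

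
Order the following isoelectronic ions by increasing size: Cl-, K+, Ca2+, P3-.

Ca2+ < K+ < Cl- < P3-

All of these have 18 electrons, so size is governed by nuclear charge alone: the more protons, the stronger the pull on the same electron cloud, and the smaller the ion.
Nuclear charges: Ca2+ (Z=20), K+ (Z=19), Cl- (Z=17), P3- (Z=15).
Smallest to largest: Ca2+ < K+ < Cl- < P3-.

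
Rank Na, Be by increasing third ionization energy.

Consider each +2 ion: Na²⁺ is already 1 electron into the core; Be²⁺ is the bare [He] core.
All of these are removing an electron from a noble-gas core or deeper; the smaller core (lower principal quantum number) is held far more tightly, and within a period the higher nuclear charge binds the same core more tightly.
Tabulated IE_3 (kJ/mol): Na 6910, Be 14849.
So the third ionization energies run Na < Be.

Na < Be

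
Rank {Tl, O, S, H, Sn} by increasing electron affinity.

Tl, H, Sn, O, S

H is in period 1, group 1; O is in period 2, group 16; S is in period 3, group 16; Sn is in period 5, group 14; Tl is in period 6, group 13.
Electron affinity generally becomes more exothermic across a period toward the halogens and less exothermic down a group.
Here both period and group differ, so the two effects have to be weighed against each other.
H > Tl: period and group pull opposite ways; the down-group shift dominates (73 vs 19 kJ/mol).
Sn > H: the two effects oppose for this pair; the across-period effect wins (107 vs 73 kJ/mol).
O > Sn: both effects reinforce here, so O is clearly the higher of the two.
S > O: this pair runs against the simple trend — see the exception note.
Note the exception: S has a higher electron affinity than O, contrary to the simple trend — the compact 2p subshell of O repels the added electron more than S's larger 3p does.
Approximate values (kJ/mol): H 73, O 141, S 200, Sn 107, Tl 19.
So from lowest to highest: Tl < H < Sn < O < S.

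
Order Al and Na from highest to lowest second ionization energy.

The second ionization energy removes an electron from the +1 ion. For each element: Al⁺ still has 2 valence electrons; Na⁺ is the bare [Ne] core.
Breaking into a closed-shell core is much more expensive than removing a leftover valence electron — Na has the largest IE_2 here.
Tabulated IE_2 (kJ/mol): Al 1817, Na 4562.
Hence IE_2: Al < Na.

Na > Al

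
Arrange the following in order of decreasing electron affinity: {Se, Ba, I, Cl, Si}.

Cl > I > Se > Si > Ba

Atoms with high Z_eff and room in the valence shell (especially the halogens) have the most exothermic electron affinities.
These span different periods and groups, so the two trends combine.
Si > Ba: both effects reinforce here, so Si is clearly the higher of the two.
Se > Si: period and group pull opposite ways; the across-period shift dominates (195 vs 134 kJ/mol).
I > Se: the two effects oppose for this pair; the across-period effect wins (295 vs 195 kJ/mol).
Cl > I: Cl sits above I in group 17, so the down-group effect alone puts Cl higher.
Tabulated electron affinity (kJ/mol): Si 134, Cl 349, Se 195, I 295, Ba 14.
So from highest to lowest: Cl > I > Se > Si > Ba.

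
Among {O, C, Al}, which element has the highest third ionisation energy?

Consider each +2 ion: O²⁺ still has 4 valence electrons; C²⁺ still has 2 valence electrons; Al²⁺ still has 1 valence electron.
All are still removing valence electrons, so compare the +2 ions as you would atoms: IE_3 generally rises across a period (higher Z_eff) and falls down a group (larger shell), subject to the usual subshell exceptions.
Valence configurations: O²⁺ [He]2s²2p², C²⁺ [He]2s², Al²⁺ [Ne]3s¹.
The numbers (kJ/mol): O 5300, C 4620, Al 2745.
Hence IE_3: Al < C < O.

O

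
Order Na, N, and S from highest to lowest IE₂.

Na > N > S

Consider each +1 ion: Na⁺ is the bare [Ne] core; N⁺ still has 4 valence electrons; S⁺ still has 5 valence electrons.
Pulling an electron out of a noble-gas core costs far more than removing a remaining valence electron, so Na sits at the high end of IE_2.
Valence configurations: N⁺ [He]2s²2p², S⁺ [Ne]3s²3p³.
Tabulated IE_2 (kJ/mol): Na 4562, N 2856, S 2252.
Overall IE_2 order: S < N < Na.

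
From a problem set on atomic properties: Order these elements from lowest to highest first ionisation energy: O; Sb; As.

Sb < As < O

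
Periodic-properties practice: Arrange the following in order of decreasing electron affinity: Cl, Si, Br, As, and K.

Si is in period 3, group 14; Cl is in period 3, group 17; K is in period 4, group 1; As is in period 4, group 15; Br is in period 4, group 17.
Adding an electron releases more energy for atoms nearer the top right (short of the noble gases).
Here both period and group differ, so the two effects have to be weighed against each other.
As > K: As lies to the right of K in period 4, so the across-period effect alone puts As higher.
Si > As: period and group pull opposite ways; the down-group shift dominates (134 vs 78 kJ/mol).
Br > Si: the two effects oppose for this pair; the across-period effect wins (325 vs 134 kJ/mol).
Cl > Br: they share group 17; the group trend gives Cl the larger value.
For reference (kJ/mol): Si 134, Cl 349, K 48, As 78, Br 325.
So from highest to lowest: Cl > Br > Si > As > K.

Cl > Br > Si > As > K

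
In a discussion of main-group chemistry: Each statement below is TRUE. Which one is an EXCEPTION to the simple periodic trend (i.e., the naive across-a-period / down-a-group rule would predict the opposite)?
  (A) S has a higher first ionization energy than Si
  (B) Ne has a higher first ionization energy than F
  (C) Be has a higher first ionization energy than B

(C)

The general trend: first ionization energy increases across a period and decreases down a group.
(A) S (period 3, group 16) vs Si (period 3, group 14): the stated order agrees with the simple trend.
(B) Ne (period 2, group 18) vs F (period 2, group 17): the stated order agrees with the simple trend.
(C) Be (period 2, group 2) vs B (period 2, group 13): the stated order contradicts the simple trend.
The exception is (C): removing B's lone 2p electron is easier than breaking Be's filled 2s².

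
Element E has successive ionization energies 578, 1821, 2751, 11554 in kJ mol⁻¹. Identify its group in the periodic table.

Group 13

Look for the largest jump between consecutive ionization energies: IE4/IE3 ≈ 4.2, far larger than any earlier ratio.
That jump marks the point where a core electron is being removed. So the atom has 3 valence electrons.
A main-group element with 3 valence electrons is in group 13.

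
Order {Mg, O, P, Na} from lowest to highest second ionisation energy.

Consider each +1 ion: Mg⁺ still has 1 valence electron; O⁺ still has 5 valence electrons; P⁺ still has 4 valence electrons; Na⁺ is the bare [Ne] core.
Core electrons are held far more tightly than valence electrons, so Na tops the IE_2 order.
Valence configurations: Mg⁺ [Ne]3s¹, O⁺ [He]2s²2p³, P⁺ [Ne]3s²3p².
Approximate IE_2 values (kJ/mol): Mg 1451, O 3388, P 1907, Na 4562.
Hence IE_2: Mg < P < O < Na.

Mg < P < O < Na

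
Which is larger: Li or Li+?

Forming Li+ removes 1 electron from Li. Fewer electrons for the same nuclear charge means less shielding and a higher Z_eff on the remaining electrons, and for main-group metals the entire outer shell is lost.
A cation is smaller than its parent atom: Li+ < Li.

Li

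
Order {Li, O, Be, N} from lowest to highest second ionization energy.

Be, N, O, Li

The second ionization energy removes an electron from the +1 ion. For each element: Li⁺ is the bare [He] core; O⁺ still has 5 valence electrons; Be⁺ still has 1 valence electron; N⁺ still has 4 valence electrons.
Pulling an electron out of a noble-gas core costs far more than removing a remaining valence electron, so Li sits at the high end of IE_2.
Valence configurations: O⁺ [He]2s²2p³, Be⁺ [He]2s¹, N⁺ [He]2s²2p².
Approximate IE_2 values (kJ/mol): Li 7298, O 3388, Be 1757, N 2856.
Hence IE_2: Be < N < O < Li.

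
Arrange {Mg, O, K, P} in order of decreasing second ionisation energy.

The second ionization energy removes an electron from the +1 ion. For each element: Mg⁺ still has 1 valence electron; O⁺ still has 5 valence electrons; K⁺ is the bare [Ar] core; P⁺ still has 4 valence electrons.
Usually core removal costs more than valence removal, but here the competition is close: a tightly held n=2 valence electron can cost more to remove than an n=3 core electron, so the actual values have to decide it.
Valence configurations: Mg⁺ [Ne]3s¹, O⁺ [He]2s²2p³, P⁺ [Ne]3s²3p².
Approximate IE_2 values (kJ/mol): Mg 1451, O 3388, K 3052, P 1907.
Putting it together, IE_2: Mg < P < K < O.

O > K > P > Mg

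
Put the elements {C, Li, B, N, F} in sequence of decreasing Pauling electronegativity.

EN rises left→right (higher Z_eff, smaller atoms) and falls top→bottom (larger, more shielded atoms).
All lie in period 2, so electronegativity increases left to right.
So from highest to lowest: F > N > C > B > Li.

F > N > C > B > Li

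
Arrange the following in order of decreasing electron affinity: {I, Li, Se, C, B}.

I > Se > C > Li > B

Li is in period 2, group 1; B is in period 2, group 13; C is in period 2, group 14; Se is in period 4, group 16; I is in period 5, group 17.
Atoms with high Z_eff and room in the valence shell (especially the halogens) have the most exothermic electron affinities.
Neither a single period nor a single group — weigh both effects.
Li > B: this pair runs against the simple trend — see the exception note.
C > Li: C lies to the right of Li in period 2, so the across-period effect alone puts C higher.
Se > C: the two effects oppose for this pair; the across-period effect wins (195 vs 122 kJ/mol).
I > Se: the two effects oppose for this pair; the across-period effect wins (295 vs 195 kJ/mol).
Note the exception: Li has a higher electron affinity than B, contrary to the simple trend — B's ns²np¹ configuration gives only a small electron affinity — the sparsely filled np subshell binds an added electron weakly.
Approximate values (kJ/mol): Li 60, B 27, C 122, Se 195, I 295.
So from highest to lowest: I > Se > C > Li > B.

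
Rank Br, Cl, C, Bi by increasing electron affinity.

Bi < C < Br < Cl

C is in period 2, group 14; Cl is in period 3, group 17; Br is in period 4, group 17; Bi is in period 6, group 15.
Adding an electron releases more energy for atoms nearer the top right (short of the noble gases).
Neither a single period nor a single group — weigh both effects.
C > Bi: the two effects oppose for this pair; the down-group effect wins (122 vs 91 kJ/mol).
Br > C: period and group pull opposite ways; the across-period shift dominates (325 vs 122 kJ/mol).
Cl > Br: they share group 17; the group trend gives Cl the larger value.
Approximate values (kJ/mol): C 122, Cl 349, Br 325, Bi 91.
So from lowest to highest: Bi < C < Br < Cl.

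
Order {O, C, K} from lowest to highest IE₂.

After 1 electron has been removed, what remains? O⁺ still has 5 valence electrons; C⁺ still has 3 valence electrons; K⁺ is the bare [Ar] core.
Usually core removal costs more than valence removal, but here the competition is close: a tightly held n=2 valence electron can cost more to remove than an n=3 core electron, so the actual values have to decide it.
Valence configurations: O⁺ [He]2s²2p³, C⁺ [He]2s²2p¹.
Tabulated IE_2 (kJ/mol): O 3388, C 2353, K 3052.
So the second ionization energies run C < K < O.

C < K < O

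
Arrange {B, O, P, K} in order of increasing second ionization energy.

The second ionization energy removes an electron from the +1 ion. For each element: B⁺ still has 2 valence electrons; O⁺ still has 5 valence electrons; P⁺ still has 4 valence electrons; K⁺ is the bare [Ar] core.
Usually core removal costs more than valence removal, but here the competition is close: a tightly held n=2 valence electron can cost more to remove than an n=3 core electron, so the actual values have to decide it.
Valence configurations: B⁺ [He]2s², O⁺ [He]2s²2p³, P⁺ [Ne]3s²3p².
Approximate IE_2 values (kJ/mol): B 2427, O 3388, P 1907, K 3052.
Hence IE_2: P < B < K < O.

P < B < K < O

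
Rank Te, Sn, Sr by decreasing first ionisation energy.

Sr is in period 5, group 2; Sn is in period 5, group 14; Te is in period 5, group 16.
First ionization energy rises across a period (greater Z_eff holds electrons more tightly) and falls down a group (valence electrons are farther from the nucleus).
All lie in period 5, so first ionization energy increases left to right.
So from highest to lowest: Te > Sn > Sr.

Te, Sn, Sr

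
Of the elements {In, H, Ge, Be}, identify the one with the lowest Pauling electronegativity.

H is in period 1, group 1; Be is in period 2, group 2; Ge is in period 4, group 14; In is in period 5, group 13.
Smaller atoms with higher effective nuclear charge are more electronegative.
Here both period and group differ, so the two effects have to be weighed against each other.
In > Be: period and group pull opposite ways; the across-period shift dominates (1.78 vs 1.57).
Ge > In: relative to In, both the across-period and down-group shifts push Ge's electronegativity up.
H > Ge: the two effects oppose for this pair; the down-group effect wins (2.20 vs 2.01).
Tabulated electronegativity (Pauling): H 2.20, Be 1.57, Ge 2.01, In 1.78.
The lowest Pauling electronegativity among these belongs to Be.

Be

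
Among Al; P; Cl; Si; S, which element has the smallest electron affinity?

Al is in period 3, group 13; Si is in period 3, group 14; P is in period 3, group 15; S is in period 3, group 16; Cl is in period 3, group 17.
Adding an electron releases more energy for atoms nearer the top right (short of the noble gases).
All lie in period 3; the across-period trend (electron affinity increases left to right) applies, with the exception below.
Note the exception: Si has a higher electron affinity than P, contrary to the simple trend — adding an electron to P's half-filled 3p³ is unfavourable, so Si (3p²) has the more exothermic EA.
Tabulated electron affinity (kJ/mol): Al 42, Si 134, P 72, S 200, Cl 349.
The smallest electron affinity among these belongs to Al.

Al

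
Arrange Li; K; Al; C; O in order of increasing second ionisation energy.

Al, C, K, O, Li

Consider each +1 ion: Li⁺ is the bare [He] core; K⁺ is the bare [Ar] core; Al⁺ still has 2 valence electrons; C⁺ still has 3 valence electrons; O⁺ still has 5 valence electrons.
Usually core removal costs more than valence removal, but here the competition is close: a tightly held n=2 valence electron can cost more to remove than an n=3 core electron, so the actual values have to decide it.
Valence configurations: Al⁺ [Ne]3s², C⁺ [He]2s²2p¹, O⁺ [He]2s²2p³.
Approximate IE_2 values (kJ/mol): Li 7298, K 3052, Al 1817, C 2353, O 3388.
Hence IE_2: Al < C < K < O < Li.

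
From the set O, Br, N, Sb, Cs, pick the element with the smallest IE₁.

Removing the outermost electron gets harder across a period and easier down a group.
These span different periods and groups, so the two trends combine.
Sb > Cs: both effects reinforce here, so Sb is clearly the higher of the two.
Br > Sb: relative to Sb, both the across-period and down-group shifts push Br's first ionization energy up.
O > Br: the two effects oppose for this pair; the down-group effect wins (1314 vs 1140 kJ/mol).
N > O: this pair runs against the simple trend — see the exception note.
Note the exception: N has a higher first ionization energy than O, contrary to the simple trend — pairing an electron in O's 2p⁴ costs repulsion energy, so O ionizes more easily than half-filled N (2p³).
Tabulated first ionization energy (kJ/mol): N 1402, O 1314, Br 1140, Sb 831, Cs 376.
The smallest IE₁ among these belongs to Cs.

Cs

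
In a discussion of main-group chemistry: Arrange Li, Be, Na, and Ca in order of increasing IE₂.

Ca < Be < Na < Li

After 1 electron has been removed, what remains? Li⁺ is the bare [He] core; Be⁺ still has 1 valence electron; Na⁺ is the bare [Ne] core; Ca⁺ still has 1 valence electron.
Pulling an electron out of a noble-gas core costs far more than removing a remaining valence electron, so Na and Li sit at the high end of IE_2.
Valence configurations: Be⁺ [He]2s¹, Ca⁺ [Ar]4s¹.
The numbers (kJ/mol): Li 7298, Be 1757, Na 4562, Ca 1145.
So the second ionization energies run Ca < Be < Na < Li.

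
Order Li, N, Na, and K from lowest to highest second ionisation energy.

After 1 electron has been removed, what remains? Li⁺ is the bare [He] core; N⁺ still has 4 valence electrons; Na⁺ is the bare [Ne] core; K⁺ is the bare [Ar] core.
Breaking into a closed-shell core is much more expensive than removing a leftover valence electron — K, Na and Li have the largest IE_2 here.
Tabulated IE_2 (kJ/mol): Li 7298, N 2856, Na 4562, K 3052.
Overall IE_2 order: N < K < Na < Li.

N, K, Na, Li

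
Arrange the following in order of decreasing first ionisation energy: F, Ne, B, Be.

Be is in period 2, group 2; B is in period 2, group 13; F is in period 2, group 17; Ne is in period 2, group 18.
Removing the outermost electron gets harder across a period and easier down a group.
All lie in period 2; the across-period trend (first ionization energy increases left to right) applies, with the exception below.
Note the exception: Be has a higher first ionization energy than B, contrary to the simple trend — removing B's lone 2p electron is easier than breaking Be's filled 2s².
Tabulated first ionization energy (kJ/mol): Be 900, B 801, F 1681, Ne 2081.
So from highest to lowest: Ne > F > Be > B.

Ne > F > Be > B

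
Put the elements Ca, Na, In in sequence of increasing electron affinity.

Na is in period 3, group 1; Ca is in period 4, group 2; In is in period 5, group 13.
EA tends to increase across a period and decrease down a group, though the pattern is less regular than for IE or radius.
These sit on a diagonal, where the across-period and down-group effects partly cancel.
In > Ca: period and group pull opposite ways; the across-period shift dominates (29 vs 2 kJ/mol).
Na > In: period and group pull opposite ways; the down-group shift dominates (53 vs 29 kJ/mol).
For reference (kJ/mol): Na 53, Ca 2, In 29.
So from lowest to highest: Ca < In < Na.

Ca < In < Na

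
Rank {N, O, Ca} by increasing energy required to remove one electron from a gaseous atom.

Ca, O, N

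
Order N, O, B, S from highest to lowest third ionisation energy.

O > N > B > S

Consider each +2 ion: N²⁺ still has 3 valence electrons; O²⁺ still has 4 valence electrons; B²⁺ still has 1 valence electron; S²⁺ still has 4 valence electrons.
All are still removing valence electrons, so compare the +2 ions as you would atoms: IE_3 generally rises across a period (higher Z_eff) and falls down a group (larger shell), subject to the usual subshell exceptions.
Valence configurations: N²⁺ [He]2s²2p¹, O²⁺ [He]2s²2p², B²⁺ [He]2s¹, S²⁺ [Ne]3s²3p².
Approximate IE_3 values (kJ/mol): N 4578, O 5300, B 3660, S 3357.
So the third ionization energies run S < B < N < O.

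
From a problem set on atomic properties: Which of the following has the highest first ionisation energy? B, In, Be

IE₁ increases left→right with effective nuclear charge and decreases top→bottom as the valence shell moves farther out.
Here both period and group differ, so the two effects have to be weighed against each other.
B > In: B sits above In in group 13, so the down-group effect alone puts B higher.
Be > B: this pair runs against the simple trend — see the exception note.
Note the exception: Be has a higher first ionization energy than B, contrary to the simple trend — removing B's lone 2p electron is easier than breaking Be's filled 2s².
Approximate values (kJ/mol): Be 900, B 801, In 558.
The highest first ionisation energy among these belongs to Be.

Be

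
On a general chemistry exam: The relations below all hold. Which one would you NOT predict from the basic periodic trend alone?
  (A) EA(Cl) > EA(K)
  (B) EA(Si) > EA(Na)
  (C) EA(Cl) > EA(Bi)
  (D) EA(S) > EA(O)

(D)

The general trend: electron affinity increases across a period and decreases down a group.
(A) Cl (period 3, group 17) vs K (period 4, group 1): the stated order agrees with the simple trend.
(B) Si (period 3, group 14) vs Na (period 3, group 1): the stated order agrees with the simple trend.
(C) Cl (period 3, group 17) vs Bi (period 6, group 15): the stated order agrees with the simple trend.
(D) S (period 3, group 16) vs O (period 2, group 16): the stated order contradicts the simple trend.
The exception is (D): the compact 2p subshell of O repels the added electron more than S's larger 3p does.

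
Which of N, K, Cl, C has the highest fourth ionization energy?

IE_4 is the cost of taking one more electron from the +3 cation: N³⁺ still has 2 valence electrons; K³⁺ is already 2 electrons into the core; Cl³⁺ still has 4 valence electrons; C³⁺ still has 1 valence electron.
Usually core removal costs more than valence removal, but here the competition is close: a tightly held n=2 valence electron can cost more to remove than an n=3 core electron, so the actual values have to decide it.
Valence configurations: N³⁺ [He]2s², Cl³⁺ [Ne]3s²3p², C³⁺ [He]2s¹.
Tabulated IE_4 (kJ/mol): N 7475, K 5877, Cl 5159, C 6223.
So the fourth ionization energies run Cl < K < C < N.

N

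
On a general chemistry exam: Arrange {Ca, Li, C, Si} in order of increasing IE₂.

After 1 electron has been removed, what remains? Ca⁺ still has 1 valence electron; Li⁺ is the bare [He] core; C⁺ still has 3 valence electrons; Si⁺ still has 3 valence electrons.
Core electrons are held far more tightly than valence electrons, so Li tops the IE_2 order.
Valence configurations: Ca⁺ [Ar]4s¹, C⁺ [He]2s²2p¹, Si⁺ [Ne]3s²3p¹.
The numbers (kJ/mol): Ca 1145, Li 7298, C 2353, Si 1577.
Hence IE_2: Ca < Si < C < Li.

Ca < Si < C < Li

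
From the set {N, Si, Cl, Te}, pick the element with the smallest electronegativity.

Si

Electronegativity increases across a period and decreases down a group, tracking effective nuclear charge and atomic size.
Neither a single period nor a single group — weigh both effects.
Te > Si: period and group pull opposite ways; the across-period shift dominates (2.10 vs 1.90).
N > Te: period and group pull opposite ways; the down-group shift dominates (3.04 vs 2.10).
Cl > N: the two effects oppose for this pair; the across-period effect wins (3.16 vs 3.04).
Tabulated electronegativity (Pauling): N 3.04, Si 1.90, Cl 3.16, Te 2.10.
The smallest electronegativity among these belongs to Si.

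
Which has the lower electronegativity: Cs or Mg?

Cs

Mg is in period 3, group 2; Cs is in period 6, group 1.
Atoms toward the upper right of the periodic table pull bonding electrons most strongly.
These span different periods and groups, so the two trends combine.
Mg > Cs: relative to Cs, both the across-period and down-group shifts push Mg's electronegativity up.
Tabulated electronegativity (Pauling): Mg 1.31, Cs 0.79.
So Cs has the lower electronegativity (Cs < Mg).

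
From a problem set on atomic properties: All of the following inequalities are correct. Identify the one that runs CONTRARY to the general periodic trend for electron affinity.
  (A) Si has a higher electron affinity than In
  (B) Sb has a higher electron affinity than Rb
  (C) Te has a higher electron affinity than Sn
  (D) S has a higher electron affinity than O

(D)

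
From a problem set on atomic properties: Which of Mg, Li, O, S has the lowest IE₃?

S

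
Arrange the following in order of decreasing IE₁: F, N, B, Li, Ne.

Li is in period 2, group 1; B is in period 2, group 13; N is in period 2, group 15; F is in period 2, group 17; Ne is in period 2, group 18.
Across a period the outer electron is held more tightly (higher IE₁); down a group it sits in a higher shell, more shielded, and comes off more easily.
All lie in period 2, so first ionization energy increases left to right.
So from highest to lowest: Ne > F > N > B > Li.

Ne > F > N > B > Li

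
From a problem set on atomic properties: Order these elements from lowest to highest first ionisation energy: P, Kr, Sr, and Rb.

P is in period 3, group 15; Kr is in period 4, group 18; Rb is in period 5, group 1; Sr is in period 5, group 2.
IE₁ increases left→right with effective nuclear charge and decreases top→bottom as the valence shell moves farther out.
Neither a single period nor a single group — weigh both effects.
Sr > Rb: Sr lies to the right of Rb in period 5, so the across-period effect alone puts Sr higher.
P > Sr: both effects reinforce here, so P is clearly the higher of the two.
Kr > P: period and group pull opposite ways; the across-period shift dominates (1351 vs 1012 kJ/mol).
Approximate values (kJ/mol): P 1012, Kr 1351, Rb 403, Sr 550.
So from lowest to highest: Rb < Sr < P < Kr.

Rb < Sr < P < Kr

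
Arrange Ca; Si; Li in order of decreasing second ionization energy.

Li > Si > Ca

IE_2 is the cost of taking one more electron from the +1 cation: Ca⁺ still has 1 valence electron; Si⁺ still has 3 valence electrons; Li⁺ is the bare [He] core.
Breaking into a closed-shell core is much more expensive than removing a leftover valence electron — Li has the largest IE_2 here.
Valence configurations: Ca⁺ [Ar]4s¹, Si⁺ [Ne]3s²3p¹.
Tabulated IE_2 (kJ/mol): Ca 1145, Si 1577, Li 7298.
Putting it together, IE_2: Ca < Si < Li.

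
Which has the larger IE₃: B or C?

IE_3 is the cost of taking one more electron from the +2 cation: B²⁺ still has 1 valence electron; C²⁺ still has 2 valence electrons.
All are still removing valence electrons, so compare the +2 ions as you would atoms: IE_3 generally rises across a period (higher Z_eff) and falls down a group (larger shell), subject to the usual subshell exceptions.
Valence configurations: B²⁺ [He]2s¹, C²⁺ [He]2s².
Approximate IE_3 values (kJ/mol): B 3660, C 4620.
Putting it together, IE_3: B < C.

C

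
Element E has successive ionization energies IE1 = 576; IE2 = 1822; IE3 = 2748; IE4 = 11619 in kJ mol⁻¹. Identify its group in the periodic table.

Group 13

Look for the largest jump between consecutive ionization energies: IE4/IE3 ≈ 4.2, far larger than any earlier ratio.
That jump marks the point where a core electron is being removed. So the atom has 3 valence electrons.
A main-group element with 3 valence electrons is in group 13.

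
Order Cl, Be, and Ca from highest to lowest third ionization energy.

Be, Ca, Cl

After 2 electrons have been removed, what remains? Cl²⁺ still has 5 valence electrons; Be²⁺ is the bare [He] core; Ca²⁺ is the bare [Ar] core.
Core electrons are held far more tightly than valence electrons, so Ca and Be top the IE_3 order.
Tabulated IE_3 (kJ/mol): Cl 3822, Be 14849, Ca 4912.
So the third ionization energies run Cl < Ca < Be.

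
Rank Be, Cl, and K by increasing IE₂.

Be < Cl < K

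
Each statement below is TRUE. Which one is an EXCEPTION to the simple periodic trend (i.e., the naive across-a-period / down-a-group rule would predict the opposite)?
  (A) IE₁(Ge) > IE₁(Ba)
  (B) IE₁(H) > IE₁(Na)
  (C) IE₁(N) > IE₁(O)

The general trend: first ionization energy increases across a period and decreases down a group.
(A) Ge (period 4, group 14) vs Ba (period 6, group 2): the stated order agrees with the simple trend.
(B) H (period 1, group 1) vs Na (period 3, group 1): the stated order agrees with the simple trend.
(C) N (period 2, group 15) vs O (period 2, group 16): the stated order contradicts the simple trend.
The exception is (C): pairing an electron in O's 2p⁴ costs repulsion energy, so O ionizes more easily than half-filled N (2p³).

(C)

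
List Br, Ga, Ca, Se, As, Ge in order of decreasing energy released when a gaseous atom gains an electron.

Ca is in period 4, group 2; Ga is in period 4, group 13; Ge is in period 4, group 14; As is in period 4, group 15; Se is in period 4, group 16; Br is in period 4, group 17.
Adding an electron releases more energy for atoms nearer the top right (short of the noble gases).
All lie in period 4; the across-period trend (electron affinity increases left to right) applies, with the exception below.
Note the exception: Ge has a higher electron affinity than As, contrary to the simple trend — adding an electron to As's half-filled 4p³ is unfavourable, so Ge (4p²) has the more exothermic EA.
Approximate values (kJ/mol): Ca 2, Ga 29, Ge 119, As 78, Se 195, Br 325.
So from highest to lowest: Br > Se > Ge > As > Ga > Ca.

Br > Se > Ge > As > Ga > Ca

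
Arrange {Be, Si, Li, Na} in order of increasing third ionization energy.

Si, Na, Li, Be

IE_3 is the cost of taking one more electron from the +2 cation: Be²⁺ is the bare [He] core; Si²⁺ still has 2 valence electrons; Li²⁺ is already 1 electron into the core; Na²⁺ is already 1 electron into the core.
Pulling an electron out of a noble-gas core costs far more than removing a remaining valence electron, so Na, Li and Be sit at the high end of IE_3.
Tabulated IE_3 (kJ/mol): Be 14849, Si 3232, Li 11815, Na 6910.
Putting it together, IE_3: Si < Na < Li < Be.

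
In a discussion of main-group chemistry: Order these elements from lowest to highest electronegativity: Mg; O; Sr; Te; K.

K < Sr < Mg < Te < O

O is in period 2, group 16; Mg is in period 3, group 2; K is in period 4, group 1; Sr is in period 5, group 2; Te is in period 5, group 16.
Electronegativity increases across a period and decreases down a group, tracking effective nuclear charge and atomic size.
Here both period and group differ, so the two effects have to be weighed against each other.
Sr > K: the two effects oppose for this pair; the across-period effect wins (0.95 vs 0.82).
Mg > Sr: they share group 2; the group trend gives Mg the larger value.
Te > Mg: the two effects oppose for this pair; the across-period effect wins (2.10 vs 1.31).
O > Te: they share group 16; the group trend gives O the larger value.
Approximate values (Pauling): O 3.44, Mg 1.31, K 0.82, Sr 0.95, Te 2.10.
So from lowest to highest: K < Sr < Mg < Te < O.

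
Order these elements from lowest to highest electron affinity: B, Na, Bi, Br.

B is in period 2, group 13; Na is in period 3, group 1; Br is in period 4, group 17; Bi is in period 6, group 15.
Atoms with high Z_eff and room in the valence shell (especially the halogens) have the most exothermic electron affinities.
Neither a single period nor a single group — weigh both effects.
Na > B: this pair runs against the simple trend — see the exception note.
Bi > Na: period and group pull opposite ways; the across-period shift dominates (91 vs 53 kJ/mol).
Br > Bi: relative to Bi, both the across-period and down-group shifts push Br's electron affinity up.
Note the exception: Na has a higher electron affinity than B, contrary to the simple trend — B's ns²np¹ configuration gives only a small electron affinity — the sparsely filled np subshell binds an added electron weakly.
Approximate values (kJ/mol): B 27, Na 53, Br 325, Bi 91.
So from lowest to highest: B < Na < Bi < Br.

B < Na < Bi < Br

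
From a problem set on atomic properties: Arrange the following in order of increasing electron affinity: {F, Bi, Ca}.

Ca, Bi, F

Atoms with high Z_eff and room in the valence shell (especially the halogens) have the most exothermic electron affinities.
Neither a single period nor a single group — weigh both effects.
Bi > Ca: period and group pull opposite ways; the across-period shift dominates (91 vs 2 kJ/mol).
F > Bi: both effects reinforce here, so F is clearly the higher of the two.
Tabulated electron affinity (kJ/mol): F 328, Ca 2, Bi 91.
So from lowest to highest: Ca < Bi < F.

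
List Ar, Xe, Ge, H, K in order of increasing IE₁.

K < Ge < Xe < H < Ar

H is in period 1, group 1; Ar is in period 3, group 18; K is in period 4, group 1; Ge is in period 4, group 14; Xe is in period 5, group 18.
Across a period the outer electron is held more tightly (higher IE₁); down a group it sits in a higher shell, more shielded, and comes off more easily.
These span different periods and groups, so the two trends combine.
Ge > K: both are in period 4; the period trend gives Ge the larger value.
Xe > Ge: the two effects oppose for this pair; the across-period effect wins (1170 vs 762 kJ/mol).
H > Xe: the two effects oppose for this pair; the down-group effect wins (1312 vs 1170 kJ/mol).
Ar > H: the two effects oppose for this pair; the across-period effect wins (1521 vs 1312 kJ/mol).
For reference (kJ/mol): H 1312, Ar 1521, K 419, Ge 762, Xe 1170.
So from lowest to highest: K < Ge < Xe < H < Ar.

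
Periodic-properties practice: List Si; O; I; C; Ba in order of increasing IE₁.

Ba < Si < I < C < O

C is in period 2, group 14; O is in period 2, group 16; Si is in period 3, group 14; I is in period 5, group 17; Ba is in period 6, group 2.
Removing the outermost electron gets harder across a period and easier down a group.
Here both period and group differ, so the two effects have to be weighed against each other.
Si > Ba: both effects reinforce here, so Si is clearly the higher of the two.
I > Si: period and group pull opposite ways; the across-period shift dominates (1008 vs 786 kJ/mol).
C > I: the two effects oppose for this pair; the down-group effect wins (1086 vs 1008 kJ/mol).
O > C: both are in period 2; the period trend gives O the larger value.
For reference (kJ/mol): C 1086, O 1314, Si 786, I 1008, Ba 503.
So from lowest to highest: Ba < Si < I < C < O.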